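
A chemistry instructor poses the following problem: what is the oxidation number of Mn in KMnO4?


(+1) + x + 4(-2) = 0, so x = +7
Oxidation number: +7

+7


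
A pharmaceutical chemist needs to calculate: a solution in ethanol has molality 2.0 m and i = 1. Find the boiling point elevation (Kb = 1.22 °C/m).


ΔTb = Kb × m × i
= 1.22 × 2.0 × 1
= 2.44 °C

2.44 °C


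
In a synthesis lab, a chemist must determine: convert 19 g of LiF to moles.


M(LiF) = 25.94 g/mol
n = mass/M = 19/25.94 = 0.7325 mol

0.7325 mol


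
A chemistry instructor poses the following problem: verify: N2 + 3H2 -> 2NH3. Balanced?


Equation: N2 + 3H2 -> 2NH3
Check atoms: H: 6=6, N: 2=2
Balanced

Yes, balanced


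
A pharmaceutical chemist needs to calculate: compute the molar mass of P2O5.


M(P2O5) = 2×30.97 + 5×16.0
= 61.94 + 80.0
= 141.94 g/mol

141.94 g/mol


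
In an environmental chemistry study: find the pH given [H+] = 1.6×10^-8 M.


pH = -log10([H+]) = -log10(1.6×10^-8)
= 8 - log10(1.6)
= 8 - 0.2
= 7.8

7.8


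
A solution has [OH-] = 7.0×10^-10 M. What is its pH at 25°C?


pOH = -log10([OH-]) = -log10(7.0×10^-10)
= 10 - log10(7.0) = 9.15
pH = 14 - pOH = 14 - 9.15 = 4.85

4.85


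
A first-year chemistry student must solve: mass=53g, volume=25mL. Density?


ρ = mass/volume
= 53/25
= 2.12 g/mL

2.12 g/mL


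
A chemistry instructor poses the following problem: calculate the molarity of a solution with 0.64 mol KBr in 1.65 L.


M = n/V = 0.64/1.65 = 0.388 mol/L

0.388 M


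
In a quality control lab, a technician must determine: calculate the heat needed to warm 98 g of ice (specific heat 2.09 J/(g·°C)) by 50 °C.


q = mcΔT = 98 × 2.09 × 50
= 10241.00 J

10241.00 J


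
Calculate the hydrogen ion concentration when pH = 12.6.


[H+] = 10^(-pH) = 10^(-12.6)
= 2.51×10^-13 M

2.51×10^-13 M


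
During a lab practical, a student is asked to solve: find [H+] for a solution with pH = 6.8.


[H+] = 10^(-pH) = 10^(-6.8)
= 1.58×10^-7 M

1.58×10^-7 M


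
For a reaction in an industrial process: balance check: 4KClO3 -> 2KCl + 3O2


Equation: 4KClO3 -> 2KCl + 3O2
Check atoms: Cl: 4≠2, K: 4≠2, O: 12≠6
Not balanced

No, not balanced


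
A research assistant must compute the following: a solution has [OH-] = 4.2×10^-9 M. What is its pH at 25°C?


pOH = -log10([OH-]) = -log10(4.2×10^-9)
= 9 - log10(4.2) = 8.38
pH = 14 - pOH = 14 - 8.38 = 5.62

5.62


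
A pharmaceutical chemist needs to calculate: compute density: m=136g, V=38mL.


ρ = mass/volume
= 136/38
= 3.579 g/mL

3.579 g/mL


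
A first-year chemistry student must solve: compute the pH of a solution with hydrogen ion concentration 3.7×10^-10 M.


pH = -log10([H+]) = -log10(3.7×10^-10)
= 10 - log10(3.7)
= 10 - 0.57
= 9.43

9.43


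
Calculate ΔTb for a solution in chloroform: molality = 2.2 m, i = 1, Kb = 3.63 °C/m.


ΔTb = Kb × m × i
= 3.63 × 2.2 × 1
= 7.986 °C

7.986 °C


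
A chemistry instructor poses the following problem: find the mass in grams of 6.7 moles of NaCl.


M(NaCl) = 58.44 g/mol
mass = n × M = 6.7 × 58.44 = 391.55 g

391.55 g


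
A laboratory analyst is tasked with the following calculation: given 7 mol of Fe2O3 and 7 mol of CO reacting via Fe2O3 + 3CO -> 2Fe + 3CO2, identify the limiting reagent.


Mole ratio available / coefficient:
  Fe2O3: 7/1 = 7.000
  CO: 7/3 = 2.333
Smaller ratio is limiting.

CO


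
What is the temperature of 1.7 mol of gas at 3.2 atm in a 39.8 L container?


PV = nRT  (R = 0.08206 L·atm/(mol·K))
T = PV/(nR) = 3.2×39.8/(1.7×0.08206)
= 127.36/0.139502
= 912.96 K

912.96 K


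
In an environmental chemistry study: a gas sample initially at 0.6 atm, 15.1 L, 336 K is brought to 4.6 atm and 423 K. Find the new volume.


P1V1/T1 = P2V2/T2
V2 = P1V1T2/(T1P2)
= 0.6×15.1×423/(336×4.6)
= 2.48 L

2.48 L


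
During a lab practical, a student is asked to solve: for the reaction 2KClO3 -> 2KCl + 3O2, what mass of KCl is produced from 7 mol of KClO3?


Mole ratio KCl:KClO3 = 2:2
n(KCl) = 7 × 2/2 = 7.000 mol
mass = 7.000 × 74.55 = 521.85 g

521.85 g


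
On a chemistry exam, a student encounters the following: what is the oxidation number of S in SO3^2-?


x + 3(-2) = -2, so x = +4
Oxidation number: +4

+4


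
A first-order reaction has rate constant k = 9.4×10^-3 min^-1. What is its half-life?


t½ = ln2/k = 0.693147/(9.4×10^-3 min^-1)
= 73.74 min

73.74 min


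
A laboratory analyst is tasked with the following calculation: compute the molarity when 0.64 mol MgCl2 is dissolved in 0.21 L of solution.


M = n/V = 0.64/0.21 = 3.048 mol/L

3.048 M


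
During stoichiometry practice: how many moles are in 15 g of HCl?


M(HCl) = 36.46 g/mol
n = mass/M = 15/36.46 = 0.4114 mol

0.4114 mol


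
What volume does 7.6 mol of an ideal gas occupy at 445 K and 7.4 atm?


PV = nRT  (R = 0.08206 L·atm/(mol·K))
V = nRT/P = 7.6×0.08206×445/7.4
= 37.504 L

37.504 L


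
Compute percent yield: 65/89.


% yield = actual/theoretical × 100
= 65/89 × 100
= 73.03%

73.03%


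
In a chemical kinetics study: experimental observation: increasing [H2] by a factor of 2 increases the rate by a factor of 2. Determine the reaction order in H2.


rate ∝ [H2]^n
2^n = 2 → n = 1
Order in H2: 1

1


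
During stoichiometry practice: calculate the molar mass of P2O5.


M(P2O5) = 2×30.97 + 5×16.0
= 61.94 + 80.0
= 141.94 g/mol

141.94 g/mol


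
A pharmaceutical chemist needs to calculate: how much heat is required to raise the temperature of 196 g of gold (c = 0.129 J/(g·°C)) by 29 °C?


q = mcΔT = 196 × 0.129 × 29
= 733.24 J

733.24 J


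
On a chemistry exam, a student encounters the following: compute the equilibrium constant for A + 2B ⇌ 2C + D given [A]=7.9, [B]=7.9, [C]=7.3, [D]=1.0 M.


Kc = [C]^2[D]/([A][B]^2)
= (7.3^2 × 1.0^1)/(7.9^1 × 7.9^2)
= 53.29/493.039
= 0.1081

0.1081


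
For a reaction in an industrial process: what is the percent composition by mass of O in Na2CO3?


M(Na2CO3) = 2×22.99 + 1×12.01 + 3×16.0 = 105.99 g/mol
Mass of O = 3 × 16.0 = 48.00 g/mol
% O = 48.00/105.99 × 100 = 45.29%

45.29%


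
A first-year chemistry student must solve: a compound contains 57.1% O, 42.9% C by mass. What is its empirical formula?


Assume 100 g sample. Moles of each element:
  O: 57.1/16.0 = 3.569 mol
  C: 42.9/12.01 = 3.572 mol
Divide by smallest (3.569):
  O: 3.569/3.569 = 1.0
  C: 3.572/3.569 = 1.0
Empirical formula: CO

CO


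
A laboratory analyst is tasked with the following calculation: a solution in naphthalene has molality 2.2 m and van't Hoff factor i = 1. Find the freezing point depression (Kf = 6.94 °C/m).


ΔTf = Kf × m × i
= 6.94 × 2.2 × 1
= 15.268 °C

15.268 °C


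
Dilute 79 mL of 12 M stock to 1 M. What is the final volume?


C1V1 = C2V2
12 × 79 = 1 × V2
V2 = 948/1 = 948.0 mL

948.0 mL


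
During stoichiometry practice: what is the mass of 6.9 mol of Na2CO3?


M(Na2CO3) = 105.99 g/mol
mass = n × M = 6.9 × 105.99 = 731.33 g

731.33 g


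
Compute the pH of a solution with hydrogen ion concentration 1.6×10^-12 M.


pH = -log10([H+]) = -log10(1.6×10^-12)
= 12 - log10(1.6)
= 12 - 0.2
= 11.8

11.8


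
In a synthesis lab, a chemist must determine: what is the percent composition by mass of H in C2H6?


M(C2H6) = 2×12.01 + 6×1.008 = 30.068 g/mol
Mass of H = 6 × 1.008 = 6.048 g/mol
% H = 6.048/30.068 × 100 = 20.11%

20.11%


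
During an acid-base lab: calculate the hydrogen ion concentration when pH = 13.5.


[H+] = 10^(-pH) = 10^(-13.5)
= 3.16×10^-14 M

3.16×10^-14 M


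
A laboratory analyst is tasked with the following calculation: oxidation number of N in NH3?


x + 3(+1) = 0, so x = -3
Oxidation number: -3

-3


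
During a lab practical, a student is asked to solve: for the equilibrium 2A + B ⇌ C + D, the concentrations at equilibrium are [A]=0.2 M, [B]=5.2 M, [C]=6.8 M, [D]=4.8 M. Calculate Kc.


Kc = [C][D]/([A]^2[B])
= (6.8^1 × 4.8^1)/(0.2^2 × 5.2^1)
= 32.64/0.208
= 156.9

156.9


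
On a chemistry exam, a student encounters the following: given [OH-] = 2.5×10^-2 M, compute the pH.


pOH = -log10([OH-]) = -log10(2.5×10^-2)
= 2 - log10(2.5) = 1.6
pH = 14 - pOH = 14 - 1.6 = 12.4

12.4


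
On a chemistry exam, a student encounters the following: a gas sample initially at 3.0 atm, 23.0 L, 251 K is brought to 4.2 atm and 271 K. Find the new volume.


P1V1/T1 = P2V2/T2
V2 = P1V1T2/(T1P2)
= 3.0×23.0×271/(251×4.2)
= 17.738 L

17.738 L


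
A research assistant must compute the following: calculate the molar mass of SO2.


M(SO2) = 1×32.07 + 2×16.0
= 32.07 + 32.0
= 64.07 g/mol

64.07 g/mol


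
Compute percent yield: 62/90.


% yield = actual/theoretical × 100
= 62/90 × 100
= 68.89%

68.89%


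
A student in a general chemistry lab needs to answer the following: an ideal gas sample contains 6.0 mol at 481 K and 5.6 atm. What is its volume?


PV = nRT  (R = 0.08206 L·atm/(mol·K))
V = nRT/P = 6.0×0.08206×481/5.6
= 42.29 L

42.29 L


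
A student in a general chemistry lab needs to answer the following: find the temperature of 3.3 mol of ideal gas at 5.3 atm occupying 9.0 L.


PV = nRT  (R = 0.08206 L·atm/(mol·K))
T = PV/(nR) = 5.3×9.0/(3.3×0.08206)
= 47.70/0.270798
= 176.15 K

176.15 K


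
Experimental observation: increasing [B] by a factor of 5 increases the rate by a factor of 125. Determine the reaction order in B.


rate ∝ [B]^n
5^n = 125 → n = 3
Order in B: 3

3


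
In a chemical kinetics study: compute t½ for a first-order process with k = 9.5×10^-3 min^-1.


t½ = ln2/k = 0.693147/(9.5×10^-3 min^-1)
= 72.96 min

72.96 min


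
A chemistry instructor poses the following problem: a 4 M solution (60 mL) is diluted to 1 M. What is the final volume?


C1V1 = C2V2
4 × 60 = 1 × V2
V2 = 240/1 = 240.0 mL

240.0 mL


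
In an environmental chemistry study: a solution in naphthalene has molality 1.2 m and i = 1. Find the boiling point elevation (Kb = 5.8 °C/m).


ΔTb = Kb × m × i
= 5.8 × 1.2 × 1
= 6.96 °C

6.96 °C


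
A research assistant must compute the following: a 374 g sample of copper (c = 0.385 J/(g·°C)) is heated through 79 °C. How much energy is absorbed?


q = mcΔT = 374 × 0.385 × 79
= 11375.21 J

11375.21 J


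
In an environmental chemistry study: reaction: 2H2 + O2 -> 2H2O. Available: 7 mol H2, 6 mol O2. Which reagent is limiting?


Mole ratio available / coefficient:
  H2: 7/2 = 3.500
  O2: 6/1 = 6.000
Smaller ratio is limiting.

H2


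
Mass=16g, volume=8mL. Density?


ρ = mass/volume
= 16/8
= 2.0 g/mL

2.0 g/mL


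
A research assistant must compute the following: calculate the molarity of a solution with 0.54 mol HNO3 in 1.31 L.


M = n/V = 0.54/1.31 = 0.412 mol/L

0.412 M


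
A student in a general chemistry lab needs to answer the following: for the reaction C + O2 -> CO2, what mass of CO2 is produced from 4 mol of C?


Mole ratio CO2:C = 1:1
n(CO2) = 4 × 1/1 = 4.000 mol
mass = 4.000 × 44.01 = 176.04 g

176.04 g


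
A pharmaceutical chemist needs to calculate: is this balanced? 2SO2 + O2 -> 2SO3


Equation: 2SO2 + O2 -> 2SO3
Check atoms: O: 6=6, S: 2=2
Balanced

Yes, balanced


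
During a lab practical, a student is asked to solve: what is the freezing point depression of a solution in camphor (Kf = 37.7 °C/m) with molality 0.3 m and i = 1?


ΔTf = Kf × m × i
= 37.7 × 0.3 × 1
= 11.31 °C

11.31 °C


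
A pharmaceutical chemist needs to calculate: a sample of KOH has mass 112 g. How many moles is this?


M(KOH) = 56.11 g/mol
n = mass/M = 112/56.11 = 1.9961 mol

1.9961 mol


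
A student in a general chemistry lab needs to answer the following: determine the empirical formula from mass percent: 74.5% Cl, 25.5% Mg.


Assume 100 g sample. Moles of each element:
  Cl: 74.5/35.45 = 2.102 mol
  Mg: 25.5/24.31 = 1.049 mol
Divide by smallest (1.049):
  Cl: 2.102/1.049 = 2.0
  Mg: 1.049/1.049 = 1.0
Empirical formula: MgCl2

MgCl2


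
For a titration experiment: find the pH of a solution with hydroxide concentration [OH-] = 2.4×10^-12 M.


pOH = -log10([OH-]) = -log10(2.4×10^-12)
= 12 - log10(2.4) = 11.62
pH = 14 - pOH = 14 - 11.62 = 2.38

2.38


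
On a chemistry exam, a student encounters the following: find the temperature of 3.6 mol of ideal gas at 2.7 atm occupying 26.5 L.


PV = nRT  (R = 0.08206 L·atm/(mol·K))
T = PV/(nR) = 2.7×26.5/(3.6×0.08206)
= 71.55/0.295416
= 242.20 K

242.20 K


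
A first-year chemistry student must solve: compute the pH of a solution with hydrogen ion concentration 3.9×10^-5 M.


pH = -log10([H+]) = -log10(3.9×10^-5)
= 5 - log10(3.9)
= 5 - 0.59
= 4.41

4.41


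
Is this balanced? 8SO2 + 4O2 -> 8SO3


Equation: 8SO2 + 4O2 -> 8SO3
Check atoms: O: 24=24, S: 8=8
Balanced

Yes, balanced


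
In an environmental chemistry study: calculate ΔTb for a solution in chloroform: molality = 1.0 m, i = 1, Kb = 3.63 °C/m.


ΔTb = Kb × m × i
= 3.63 × 1.0 × 1
= 3.63 °C

3.63 °C


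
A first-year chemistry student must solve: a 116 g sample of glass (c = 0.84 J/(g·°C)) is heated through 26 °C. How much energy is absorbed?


q = mcΔT = 116 × 0.84 × 26
= 2533.44 J

2533.44 J


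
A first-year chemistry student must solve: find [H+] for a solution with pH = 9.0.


[H+] = 10^(-pH) = 10^(-9.0)
= 1.0×10^-9 M

1.0×10^-9 M


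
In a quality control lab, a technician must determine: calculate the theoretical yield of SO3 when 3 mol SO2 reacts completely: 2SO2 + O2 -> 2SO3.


Mole ratio SO3:SO2 = 2:2
n(SO3) = 3 × 2/2 = 3.000 mol
mass = 3.000 × 80.07 = 240.21 g

240.21 g


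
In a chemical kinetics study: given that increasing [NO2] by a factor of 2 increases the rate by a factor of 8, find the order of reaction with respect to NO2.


rate ∝ [NO2]^n
2^n = 8 → n = 3
Order in NO2: 3

3


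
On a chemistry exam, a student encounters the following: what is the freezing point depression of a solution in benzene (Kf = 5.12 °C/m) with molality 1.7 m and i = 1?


ΔTf = Kf × m × i
= 5.12 × 1.7 × 1
= 8.704 °C

8.704 °C


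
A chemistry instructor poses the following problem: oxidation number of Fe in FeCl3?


x + 3(-1) = 0, so x = +3
Oxidation number: +3

+3


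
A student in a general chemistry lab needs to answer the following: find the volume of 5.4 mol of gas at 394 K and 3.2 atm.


PV = nRT  (R = 0.08206 L·atm/(mol·K))
V = nRT/P = 5.4×0.08206×394/3.2
= 54.56 L

54.56 L


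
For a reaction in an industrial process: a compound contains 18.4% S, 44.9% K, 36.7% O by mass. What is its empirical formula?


Assume 100 g sample. Moles of each element:
  S: 18.4/32.07 = 0.574 mol
  K: 44.9/39.1 = 1.148 mol
  O: 36.7/16.0 = 2.294 mol
Divide by smallest (0.574):
  S: 0.574/0.574 = 1.0
  K: 1.148/0.574 = 2.0
  O: 2.294/0.574 = 4.0
Empirical formula: K2SO4

K2SO4


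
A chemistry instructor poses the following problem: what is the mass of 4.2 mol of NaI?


M(NaI) = 149.89 g/mol
mass = n × M = 4.2 × 149.89 = 629.54 g

629.54 g


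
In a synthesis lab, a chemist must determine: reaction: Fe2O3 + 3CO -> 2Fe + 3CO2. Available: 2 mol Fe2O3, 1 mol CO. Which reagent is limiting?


Mole ratio available / coefficient:
  Fe2O3: 2/1 = 2.000
  CO: 1/3 = 0.333
Smaller ratio is limiting.

CO


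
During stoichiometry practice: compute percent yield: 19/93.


% yield = actual/theoretical × 100
= 19/93 × 100
= 20.43%

20.43%


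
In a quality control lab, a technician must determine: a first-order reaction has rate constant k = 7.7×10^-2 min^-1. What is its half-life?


t½ = ln2/k = 0.693147/(7.7×10^-2 min^-1)
= 9.002 min

9.002 min


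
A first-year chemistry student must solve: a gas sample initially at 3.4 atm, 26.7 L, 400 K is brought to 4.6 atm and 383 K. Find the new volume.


P1V1/T1 = P2V2/T2
V2 = P1V1T2/(T1P2)
= 3.4×26.7×383/(400×4.6)
= 18.896 L

18.896 L


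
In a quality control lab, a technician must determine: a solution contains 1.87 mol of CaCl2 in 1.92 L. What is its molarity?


M = n/V = 1.87/1.92 = 0.974 mol/L

0.974 M


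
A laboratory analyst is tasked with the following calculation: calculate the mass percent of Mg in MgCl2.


M(MgCl2) = 1×24.31 + 2×35.45 = 95.21 g/mol
Mass of Mg = 1 × 24.31 = 24.31 g/mol
% Mg = 24.31/95.21 × 100 = 25.53%

25.53%


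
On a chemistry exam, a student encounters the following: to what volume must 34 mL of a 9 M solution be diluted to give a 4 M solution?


C1V1 = C2V2
9 × 34 = 4 × V2
V2 = 306/4 = 76.5 mL

76.5 mL


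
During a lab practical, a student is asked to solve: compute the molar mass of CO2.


M(CO2) = 1×12.01 + 2×16.0
= 12.01 + 32.0
= 44.01 g/mol

44.01 g/mol


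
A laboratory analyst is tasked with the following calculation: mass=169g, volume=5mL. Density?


ρ = mass/volume
= 169/5
= 33.8 g/mL

33.8 g/mL


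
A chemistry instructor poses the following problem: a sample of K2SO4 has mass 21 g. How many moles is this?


M(K2SO4) = 174.27 g/mol
n = mass/M = 21/174.27 = 0.1205 mol

0.1205 mol


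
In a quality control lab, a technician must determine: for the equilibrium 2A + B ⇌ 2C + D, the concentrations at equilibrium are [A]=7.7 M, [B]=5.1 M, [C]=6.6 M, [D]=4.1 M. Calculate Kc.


Kc = [C]^2[D]/([A]^2[B])
= (6.6^2 × 4.1^1)/(7.7^2 × 5.1^1)
= 178.596/302.379
= 0.5906

0.5906


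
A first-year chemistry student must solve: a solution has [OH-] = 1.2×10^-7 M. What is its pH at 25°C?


pOH = -log10([OH-]) = -log10(1.2×10^-7)
= 7 - log10(1.2) = 6.92
pH = 14 - pOH = 14 - 6.92 = 7.08

7.08


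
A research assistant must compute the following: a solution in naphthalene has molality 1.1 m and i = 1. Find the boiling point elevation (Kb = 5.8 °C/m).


ΔTb = Kb × m × i
= 5.8 × 1.1 × 1
= 6.38 °C

6.38 °C


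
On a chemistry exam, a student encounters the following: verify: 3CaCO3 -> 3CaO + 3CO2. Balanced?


Equation: 3CaCO3 -> 3CaO + 3CO2
Check atoms: C: 3=3, Ca: 3=3, O: 9=9
Balanced

Yes, balanced


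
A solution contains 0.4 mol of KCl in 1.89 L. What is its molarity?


M = n/V = 0.4/1.89 = 0.212 mol/L

0.212 M


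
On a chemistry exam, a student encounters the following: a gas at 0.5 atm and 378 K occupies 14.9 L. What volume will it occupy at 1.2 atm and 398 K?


P1V1/T1 = P2V2/T2
V2 = P1V1T2/(T1P2)
= 0.5×14.9×398/(378×1.2)
= 6.537 L

6.537 L


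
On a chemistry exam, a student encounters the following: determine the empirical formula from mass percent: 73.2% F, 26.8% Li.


Assume 100 g sample. Moles of each element:
  F: 73.2/19.0 = 3.853 mol
  Li: 26.8/6.94 = 3.862 mol
Divide by smallest (3.853):
  F: 3.853/3.853 = 1.0
  Li: 3.862/3.853 = 1.0
Empirical formula: LiF

LiF


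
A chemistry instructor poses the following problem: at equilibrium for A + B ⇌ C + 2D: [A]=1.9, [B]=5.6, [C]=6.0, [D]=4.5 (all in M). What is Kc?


Kc = [C][D]^2/([A][B])
= (6.0^1 × 4.5^2)/(1.9^1 × 5.6^1)
= 121.5/10.64
= 11.42

11.42


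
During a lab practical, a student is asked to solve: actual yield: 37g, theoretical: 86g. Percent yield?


% yield = actual/theoretical × 100
= 37/86 × 100
= 43.02%

43.02%


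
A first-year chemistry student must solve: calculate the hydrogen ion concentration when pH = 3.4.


[H+] = 10^(-pH) = 10^(-3.4)
= 3.98×10^-4 M

3.98×10^-4 M


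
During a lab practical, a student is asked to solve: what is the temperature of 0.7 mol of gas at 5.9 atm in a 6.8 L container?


PV = nRT  (R = 0.08206 L·atm/(mol·K))
T = PV/(nR) = 5.9×6.8/(0.7×0.08206)
= 40.12/0.057442
= 698.44 K

698.44 K


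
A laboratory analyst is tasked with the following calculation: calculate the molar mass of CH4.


M(CH4) = 1×12.01 + 4×1.008
= 12.01 + 4.03
= 16.04 g/mol

16.04 g/mol


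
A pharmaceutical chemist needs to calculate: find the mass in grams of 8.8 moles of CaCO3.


M(CaCO3) = 100.09 g/mol
mass = n × M = 8.8 × 100.09 = 880.79 g

880.79 g


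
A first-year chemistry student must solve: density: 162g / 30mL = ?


ρ = mass/volume
= 162/30
= 5.4 g/mL

5.4 g/mL


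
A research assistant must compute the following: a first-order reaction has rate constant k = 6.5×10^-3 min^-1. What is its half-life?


t½ = ln2/k = 0.693147/(6.5×10^-3 min^-1)
= 106.6 min

106.6 min


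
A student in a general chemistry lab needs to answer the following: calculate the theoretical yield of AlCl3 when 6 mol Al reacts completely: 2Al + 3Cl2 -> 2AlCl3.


Mole ratio AlCl3:Al = 2:2
n(AlCl3) = 6 × 2/2 = 6.000 mol
mass = 6.000 × 133.33 = 799.98 g

799.98 g


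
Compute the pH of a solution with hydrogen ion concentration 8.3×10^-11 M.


pH = -log10([H+]) = -log10(8.3×10^-11)
= 11 - log10(8.3)
= 11 - 0.92
= 10.08

10.08


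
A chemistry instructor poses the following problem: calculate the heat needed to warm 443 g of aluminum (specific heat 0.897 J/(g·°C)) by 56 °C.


q = mcΔT = 443 × 0.897 × 56
= 22252.78 J

22252.78 J


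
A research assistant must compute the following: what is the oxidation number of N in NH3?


x + 3(+1) = 0, so x = -3
Oxidation number: -3

-3


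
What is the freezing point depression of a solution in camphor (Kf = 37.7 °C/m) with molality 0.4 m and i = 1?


ΔTf = Kf × m × i
= 37.7 × 0.4 × 1
= 15.08 °C

15.08 °C


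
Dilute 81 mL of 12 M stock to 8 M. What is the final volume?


C1V1 = C2V2
12 × 81 = 8 × V2
V2 = 972/8 = 121.5 mL

121.5 mL


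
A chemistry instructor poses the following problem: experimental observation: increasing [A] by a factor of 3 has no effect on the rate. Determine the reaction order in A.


rate ∝ [A]^n
rate ∝ [A]^0
Order in A: 0

0


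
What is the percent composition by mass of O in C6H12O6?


M(C6H12O6) = 6×12.01 + 12×1.008 + 6×16.0 = 180.156 g/mol
Mass of O = 6 × 16.0 = 96.00 g/mol
% O = 96.00/180.156 × 100 = 53.29%

53.29%


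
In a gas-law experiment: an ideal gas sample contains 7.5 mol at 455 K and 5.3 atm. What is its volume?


PV = nRT  (R = 0.08206 L·atm/(mol·K))
V = nRT/P = 7.5×0.08206×455/5.3
= 52.836 L

52.836 L


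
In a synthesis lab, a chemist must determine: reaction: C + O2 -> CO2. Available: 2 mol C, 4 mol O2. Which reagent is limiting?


Mole ratio available / coefficient:
  C: 2/1 = 2.000
  O2: 4/1 = 4.000
Smaller ratio is limiting.

C


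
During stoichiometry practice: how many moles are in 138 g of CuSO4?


M(CuSO4) = 159.62 g/mol
n = mass/M = 138/159.62 = 0.8646 mol

0.8646 mol


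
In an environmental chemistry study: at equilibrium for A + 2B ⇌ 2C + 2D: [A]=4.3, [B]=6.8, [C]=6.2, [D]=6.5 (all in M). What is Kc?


Kc = [C]^2[D]^2/([A][B]^2)
= (6.2^2 × 6.5^2)/(4.3^1 × 6.8^2)
= 1624.09/198.832
= 8.168

8.168


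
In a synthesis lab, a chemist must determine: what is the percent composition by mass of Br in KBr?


M(KBr) = 1×39.1 + 1×79.9 = 119.00 g/mol
Mass of Br = 1 × 79.9 = 79.90 g/mol
% Br = 79.90/119.00 × 100 = 67.14%

67.14%


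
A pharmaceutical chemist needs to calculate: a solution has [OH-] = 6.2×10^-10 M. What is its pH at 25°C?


pOH = -log10([OH-]) = -log10(6.2×10^-10)
= 10 - log10(6.2) = 9.21
pH = 14 - pOH = 14 - 9.21 = 4.79

4.79


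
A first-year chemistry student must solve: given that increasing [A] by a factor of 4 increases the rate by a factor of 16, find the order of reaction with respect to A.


rate ∝ [A]^n
4^n = 16 → n = 2
Order in A: 2

2


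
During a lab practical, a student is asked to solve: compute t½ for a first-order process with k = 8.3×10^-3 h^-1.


t½ = ln2/k = 0.693147/(8.3×10^-3 h^-1)
= 83.51 h

83.51 h


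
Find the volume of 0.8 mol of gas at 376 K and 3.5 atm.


PV = nRT  (R = 0.08206 L·atm/(mol·K))
V = nRT/P = 0.8×0.08206×376/3.5
= 7.052 L

7.052 L


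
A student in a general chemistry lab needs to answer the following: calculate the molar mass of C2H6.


M(C2H6) = 2×12.01 + 6×1.008
= 24.02 + 6.05
= 30.07 g/mol

30.07 g/mol


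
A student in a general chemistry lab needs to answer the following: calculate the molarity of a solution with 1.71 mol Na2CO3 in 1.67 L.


M = n/V = 1.71/1.67 = 1.024 mol/L

1.024 M


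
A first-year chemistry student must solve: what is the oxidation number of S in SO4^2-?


x + 4(-2) = -2, so x = +6
Oxidation number: +6

+6


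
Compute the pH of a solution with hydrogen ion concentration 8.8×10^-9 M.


pH = -log10([H+]) = -log10(8.8×10^-9)
= 9 - log10(8.8)
= 9 - 0.94
= 8.06

8.06


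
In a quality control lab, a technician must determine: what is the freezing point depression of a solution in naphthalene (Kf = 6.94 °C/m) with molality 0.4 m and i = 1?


ΔTf = Kf × m × i
= 6.94 × 0.4 × 1
= 2.776 °C

2.776 °C


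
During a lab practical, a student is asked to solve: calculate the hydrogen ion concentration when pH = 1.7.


[H+] = 10^(-pH) = 10^(-1.7)
= 2.0×10^-2 M

2.0×10^-2 M


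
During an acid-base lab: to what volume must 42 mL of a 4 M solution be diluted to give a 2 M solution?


C1V1 = C2V2
4 × 42 = 2 × V2
V2 = 168/2 = 84.0 mL

84.0 mL


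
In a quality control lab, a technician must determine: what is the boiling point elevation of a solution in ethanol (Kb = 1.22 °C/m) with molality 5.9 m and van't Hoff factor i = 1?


ΔTb = Kb × m × i
= 1.22 × 5.9 × 1
= 7.198 °C

7.198 °C


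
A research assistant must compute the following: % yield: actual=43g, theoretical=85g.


% yield = actual/theoretical × 100
= 43/85 × 100
= 50.59%

50.59%


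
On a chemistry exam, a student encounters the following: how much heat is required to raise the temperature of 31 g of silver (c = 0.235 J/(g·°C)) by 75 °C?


q = mcΔT = 31 × 0.235 × 75
= 546.38 J

546.38 J


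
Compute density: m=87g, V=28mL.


ρ = mass/volume
= 87/28
= 3.107 g/mL

3.107 g/mL


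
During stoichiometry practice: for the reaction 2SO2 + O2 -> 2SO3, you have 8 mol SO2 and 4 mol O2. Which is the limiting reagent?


Mole ratio available / coefficient:
  SO2: 8/2 = 4.000
  O2: 4/1 = 4.000
Smaller ratio is limiting.

neither (stoichiometric); SO2 and O2 are fully consumed


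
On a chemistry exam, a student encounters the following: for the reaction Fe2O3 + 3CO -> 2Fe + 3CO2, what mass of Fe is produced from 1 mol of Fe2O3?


Mole ratio Fe:Fe2O3 = 2:1
n(Fe) = 1 × 2/1 = 2.000 mol
mass = 2.000 × 55.85 = 111.7 g

111.7 g


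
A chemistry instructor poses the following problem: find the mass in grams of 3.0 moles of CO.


M(CO) = 28.01 g/mol
mass = n × M = 3.0 × 28.01 = 84.03 g

84.03 g


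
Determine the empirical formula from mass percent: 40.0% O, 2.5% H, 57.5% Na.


Assume 100 g sample. Moles of each element:
  O: 40.0/16.0 = 2.5 mol
  H: 2.5/1.008 = 2.48 mol
  Na: 57.5/22.99 = 2.501 mol
Divide by smallest (2.48):
  O: 2.5/2.48 = 1.01
  H: 2.48/2.48 = 1.0
  Na: 2.501/2.48 = 1.01
Empirical formula: NaOH

NaOH


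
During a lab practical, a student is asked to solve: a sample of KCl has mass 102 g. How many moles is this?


M(KCl) = 74.55 g/mol
n = mass/M = 102/74.55 = 1.3682 mol

1.3682 mol


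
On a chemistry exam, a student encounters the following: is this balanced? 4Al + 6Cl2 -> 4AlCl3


Equation: 4Al + 6Cl2 -> 4AlCl3
Check atoms: Al: 4=4, Cl: 12=12
Balanced

Yes, balanced


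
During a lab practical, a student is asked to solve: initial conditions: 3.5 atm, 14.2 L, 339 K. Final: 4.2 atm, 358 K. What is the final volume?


P1V1/T1 = P2V2/T2
V2 = P1V1T2/(T1P2)
= 3.5×14.2×358/(339×4.2)
= 12.497 L

12.497 L


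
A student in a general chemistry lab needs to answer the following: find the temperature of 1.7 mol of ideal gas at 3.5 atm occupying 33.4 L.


PV = nRT  (R = 0.08206 L·atm/(mol·K))
T = PV/(nR) = 3.5×33.4/(1.7×0.08206)
= 116.90/0.139502
= 837.98 K

837.98 K


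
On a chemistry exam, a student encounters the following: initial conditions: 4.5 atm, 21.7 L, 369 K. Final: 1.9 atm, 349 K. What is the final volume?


P1V1/T1 = P2V2/T2
V2 = P1V1T2/(T1P2)
= 4.5×21.7×349/(369×1.9)
= 48.609 L

48.609 L


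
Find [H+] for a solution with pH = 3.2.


[H+] = 10^(-pH) = 10^(-3.2)
= 6.31×10^-4 M

6.31×10^-4 M


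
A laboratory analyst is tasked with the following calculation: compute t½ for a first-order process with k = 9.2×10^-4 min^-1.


t½ = ln2/k = 0.693147/(9.2×10^-4 min^-1)
= 753.4 min

753.4 min


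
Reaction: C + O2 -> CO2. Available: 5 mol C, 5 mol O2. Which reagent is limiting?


Mole ratio available / coefficient:
  C: 5/1 = 5.000
  O2: 5/1 = 5.000
Smaller ratio is limiting.

neither (stoichiometric); C and O2 are fully consumed


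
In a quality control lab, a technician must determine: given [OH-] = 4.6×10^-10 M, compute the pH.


pOH = -log10([OH-]) = -log10(4.6×10^-10)
= 10 - log10(4.6) = 9.34
pH = 14 - pOH = 14 - 9.34 = 4.66

4.66


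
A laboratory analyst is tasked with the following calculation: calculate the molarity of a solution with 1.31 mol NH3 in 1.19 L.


M = n/V = 1.31/1.19 = 1.101 mol/L

1.101 M


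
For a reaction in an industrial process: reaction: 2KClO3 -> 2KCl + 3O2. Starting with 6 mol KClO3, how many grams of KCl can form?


Mole ratio KCl:KClO3 = 2:2
n(KCl) = 6 × 2/2 = 6.000 mol
mass = 6.000 × 74.55 = 447.3 g

447.3 g


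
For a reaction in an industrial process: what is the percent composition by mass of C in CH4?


M(CH4) = 1×12.01 + 4×1.008 = 16.042 g/mol
Mass of C = 1 × 12.01 = 12.01 g/mol
% C = 12.01/16.042 × 100 = 74.87%

74.87%


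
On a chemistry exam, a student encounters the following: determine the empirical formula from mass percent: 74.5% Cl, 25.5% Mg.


Assume 100 g sample. Moles of each element:
  Cl: 74.5/35.45 = 2.102 mol
  Mg: 25.5/24.31 = 1.049 mol
Divide by smallest (1.049):
  Cl: 2.102/1.049 = 2.0
  Mg: 1.049/1.049 = 1.0
Empirical formula: MgCl2

MgCl2


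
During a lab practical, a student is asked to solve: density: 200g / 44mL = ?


ρ = mass/volume
= 200/44
= 4.545 g/mL

4.545 g/mL


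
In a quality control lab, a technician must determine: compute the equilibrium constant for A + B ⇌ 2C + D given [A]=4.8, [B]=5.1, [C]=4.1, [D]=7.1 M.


Kc = [C]^2[D]/([A][B])
= (4.1^2 × 7.1^1)/(4.8^1 × 5.1^1)
= 119.351/24.48
= 4.875

4.875


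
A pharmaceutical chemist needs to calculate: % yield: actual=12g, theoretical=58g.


% yield = actual/theoretical × 100
= 12/58 × 100
= 20.69%

20.69%


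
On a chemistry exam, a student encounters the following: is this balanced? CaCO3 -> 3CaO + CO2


Equation: CaCO3 -> 3CaO + CO2
Check atoms: C: 1=1, Ca: 1≠3, O: 3≠5
Not balanced

No, not balanced


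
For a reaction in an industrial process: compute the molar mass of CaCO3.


M(CaCO3) = 1×40.08 + 1×12.01 + 3×16.0
= 40.08 + 12.01 + 48.0
= 100.09 g/mol

100.09 g/mol


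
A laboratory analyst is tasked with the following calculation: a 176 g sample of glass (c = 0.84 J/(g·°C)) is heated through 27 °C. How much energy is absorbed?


q = mcΔT = 176 × 0.84 × 27
= 3991.68 J

3991.68 J


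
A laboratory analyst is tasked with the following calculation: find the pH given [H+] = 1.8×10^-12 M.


pH = -log10([H+]) = -log10(1.8×10^-12)
= 12 - log10(1.8)
= 12 - 0.26
= 11.74

11.74


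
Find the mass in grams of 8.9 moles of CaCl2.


M(CaCl2) = 110.98 g/mol
mass = n × M = 8.9 × 110.98 = 987.72 g

987.72 g


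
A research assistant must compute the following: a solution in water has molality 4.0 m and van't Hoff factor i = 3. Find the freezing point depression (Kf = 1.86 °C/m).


ΔTf = Kf × m × i
= 1.86 × 4.0 × 3
= 22.32 °C

22.32 °C


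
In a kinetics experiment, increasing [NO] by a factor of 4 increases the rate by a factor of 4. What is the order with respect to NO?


rate ∝ [NO]^n
4^n = 4 → n = 1
Order in NO: 1

1


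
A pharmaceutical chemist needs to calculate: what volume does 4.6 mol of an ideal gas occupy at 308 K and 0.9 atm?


PV = nRT  (R = 0.08206 L·atm/(mol·K))
V = nRT/P = 4.6×0.08206×308/0.9
= 129.181 L

129.181 L


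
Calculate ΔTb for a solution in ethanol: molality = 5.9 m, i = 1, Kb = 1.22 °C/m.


ΔTb = Kb × m × i
= 1.22 × 5.9 × 1
= 7.198 °C

7.198 °C


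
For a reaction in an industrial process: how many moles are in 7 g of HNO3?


M(HNO3) = 63.02 g/mol
n = mass/M = 7/63.02 = 0.1111 mol

0.1111 mol


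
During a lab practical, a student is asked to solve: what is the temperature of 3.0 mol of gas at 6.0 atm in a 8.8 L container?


PV = nRT  (R = 0.08206 L·atm/(mol·K))
T = PV/(nR) = 6.0×8.8/(3.0×0.08206)
= 52.80/0.246180
= 214.48 K

214.48 K


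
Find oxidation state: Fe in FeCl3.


x + 3(-1) = 0, so x = +3
Oxidation number: +3

+3


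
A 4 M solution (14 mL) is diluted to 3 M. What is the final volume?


C1V1 = C2V2
4 × 14 = 3 × V2
V2 = 56/3 = 18.67 mL

18.67 mL


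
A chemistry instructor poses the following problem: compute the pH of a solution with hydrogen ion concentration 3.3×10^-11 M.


pH = -log10([H+]) = -log10(3.3×10^-11)
= 11 - log10(3.3)
= 11 - 0.52
= 10.48

10.48


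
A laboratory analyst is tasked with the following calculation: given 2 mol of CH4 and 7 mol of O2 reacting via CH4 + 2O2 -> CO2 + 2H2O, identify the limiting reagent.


Mole ratio available / coefficient:
  CH4: 2/1 = 2.000
  O2: 7/2 = 3.500
Smaller ratio is limiting.

CH4


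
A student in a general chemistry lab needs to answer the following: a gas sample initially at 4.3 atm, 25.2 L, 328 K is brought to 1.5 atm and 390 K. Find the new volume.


P1V1/T1 = P2V2/T2
V2 = P1V1T2/(T1P2)
= 4.3×25.2×390/(328×1.5)
= 85.895 L

85.895 L


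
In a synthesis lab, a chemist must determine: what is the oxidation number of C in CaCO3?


(+2) + x + 3(-2) = 0, so x = +4
Oxidation number: +4

+4


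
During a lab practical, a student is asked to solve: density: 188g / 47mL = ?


ρ = mass/volume
= 188/47
= 4.0 g/mL

4.0 g/mL


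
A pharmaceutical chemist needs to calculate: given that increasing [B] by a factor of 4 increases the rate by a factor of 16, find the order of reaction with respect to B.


rate ∝ [B]^n
4^n = 16 → n = 2
Order in B: 2

2


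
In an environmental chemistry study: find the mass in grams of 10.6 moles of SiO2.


M(SiO2) = 60.09 g/mol
mass = n × M = 10.6 × 60.09 = 636.95 g

636.95 g


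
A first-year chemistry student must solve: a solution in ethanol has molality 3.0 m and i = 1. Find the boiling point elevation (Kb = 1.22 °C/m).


ΔTb = Kb × m × i
= 1.22 × 3.0 × 1
= 3.66 °C

3.66 °C


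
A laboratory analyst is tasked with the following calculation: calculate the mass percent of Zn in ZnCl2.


M(ZnCl2) = 1×65.38 + 2×35.45 = 136.28 g/mol
Mass of Zn = 1 × 65.38 = 65.38 g/mol
% Zn = 65.38/136.28 × 100 = 47.97%

47.97%


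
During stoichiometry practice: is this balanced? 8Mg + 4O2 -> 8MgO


Equation: 8Mg + 4O2 -> 8MgO
Check atoms: Mg: 8=8, O: 8=8
Balanced

Yes, balanced


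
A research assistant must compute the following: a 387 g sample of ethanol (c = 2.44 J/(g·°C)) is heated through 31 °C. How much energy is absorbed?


q = mcΔT = 387 × 2.44 × 31
= 29272.68 J

29272.68 J


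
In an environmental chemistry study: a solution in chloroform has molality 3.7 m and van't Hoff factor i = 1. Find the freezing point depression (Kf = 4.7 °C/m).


ΔTf = Kf × m × i
= 4.7 × 3.7 × 1
= 17.39 °C

17.39 °C


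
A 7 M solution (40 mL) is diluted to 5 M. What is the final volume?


C1V1 = C2V2
7 × 40 = 5 × V2
V2 = 280/5 = 56.0 mL

56.0 mL


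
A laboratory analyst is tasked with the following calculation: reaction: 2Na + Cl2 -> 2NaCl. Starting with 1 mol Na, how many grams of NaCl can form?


Mole ratio NaCl:Na = 2:2
n(NaCl) = 1 × 2/2 = 1.000 mol
mass = 1.000 × 58.44 = 58.44 g

58.44 g


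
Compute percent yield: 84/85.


% yield = actual/theoretical × 100
= 84/85 × 100
= 98.82%

98.82%


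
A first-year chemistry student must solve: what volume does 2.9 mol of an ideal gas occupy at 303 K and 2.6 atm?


PV = nRT  (R = 0.08206 L·atm/(mol·K))
V = nRT/P = 2.9×0.08206×303/2.6
= 27.733 L

27.733 L


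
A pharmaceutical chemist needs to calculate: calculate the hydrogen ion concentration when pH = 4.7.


[H+] = 10^(-pH) = 10^(-4.7)
= 2.0×10^-5 M

2.0×10^-5 M


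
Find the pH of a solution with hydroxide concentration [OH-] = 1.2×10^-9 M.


pOH = -log10([OH-]) = -log10(1.2×10^-9)
= 9 - log10(1.2) = 8.92
pH = 14 - pOH = 14 - 8.92 = 5.08

5.08


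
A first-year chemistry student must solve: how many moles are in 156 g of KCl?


M(KCl) = 74.55 g/mol
n = mass/M = 156/74.55 = 2.0926 mol

2.0926 mol


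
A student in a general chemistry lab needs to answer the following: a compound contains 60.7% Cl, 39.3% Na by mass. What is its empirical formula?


Assume 100 g sample. Moles of each element:
  Cl: 60.7/35.45 = 1.712 mol
  Na: 39.3/22.99 = 1.709 mol
Divide by smallest (1.709):
  Cl: 1.712/1.709 = 1.0
  Na: 1.709/1.709 = 1.0
Empirical formula: NaCl

NaCl


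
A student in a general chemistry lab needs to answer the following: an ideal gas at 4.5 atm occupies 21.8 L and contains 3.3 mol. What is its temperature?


PV = nRT  (R = 0.08206 L·atm/(mol·K))
T = PV/(nR) = 4.5×21.8/(3.3×0.08206)
= 98.10/0.270798
= 362.26 K

362.26 K


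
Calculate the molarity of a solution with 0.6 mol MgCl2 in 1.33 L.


M = n/V = 0.6/1.33 = 0.451 mol/L

0.451 M


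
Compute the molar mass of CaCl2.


M(CaCl2) = 1×40.08 + 2×35.45
= 40.08 + 70.9
= 110.98 g/mol

110.98 g/mol


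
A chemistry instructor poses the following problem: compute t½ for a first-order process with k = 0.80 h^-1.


t½ = ln2/k = 0.693147/(0.80 h^-1)
= 0.8664 h

0.8664 h


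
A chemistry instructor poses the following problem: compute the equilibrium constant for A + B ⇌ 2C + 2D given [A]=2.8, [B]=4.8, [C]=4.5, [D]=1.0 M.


Kc = [C]^2[D]^2/([A][B])
= (4.5^2 × 1.0^2)/(2.8^1 × 4.8^1)
= 20.25/13.44
= 1.507

1.507


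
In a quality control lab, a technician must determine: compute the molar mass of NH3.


M(NH3) = 1×14.01 + 3×1.008
= 14.01 + 3.02
= 17.03 g/mol

17.03 g/mol


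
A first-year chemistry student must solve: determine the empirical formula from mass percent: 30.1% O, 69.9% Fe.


Assume 100 g sample. Moles of each element:
  O: 30.1/16.0 = 1.881 mol
  Fe: 69.9/55.85 = 1.252 mol
Divide by smallest (1.252):
  O: 1.881/1.252 = 1.5
  Fe: 1.252/1.252 = 1.0
Multiply all ratios by 2 to obtain whole numbers.
Empirical formula: Fe2O3

Fe2O3


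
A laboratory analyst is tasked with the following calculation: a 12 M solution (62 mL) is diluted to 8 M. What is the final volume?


C1V1 = C2V2
12 × 62 = 8 × V2
V2 = 744/8 = 93.0 mL

93.0 mL


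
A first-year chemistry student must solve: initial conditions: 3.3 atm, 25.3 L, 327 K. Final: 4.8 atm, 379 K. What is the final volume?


P1V1/T1 = P2V2/T2
V2 = P1V1T2/(T1P2)
= 3.3×25.3×379/(327×4.8)
= 20.16 L

20.16 L


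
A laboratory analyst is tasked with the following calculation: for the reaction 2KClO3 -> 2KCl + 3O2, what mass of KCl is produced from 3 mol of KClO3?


Mole ratio KCl:KClO3 = 2:2
n(KCl) = 3 × 2/2 = 3.000 mol
mass = 3.000 × 74.55 = 223.65 g

223.65 g


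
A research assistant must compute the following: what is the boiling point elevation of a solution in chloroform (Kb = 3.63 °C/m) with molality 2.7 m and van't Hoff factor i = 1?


ΔTb = Kb × m × i
= 3.63 × 2.7 × 1
= 9.801 °C

9.801 °C
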